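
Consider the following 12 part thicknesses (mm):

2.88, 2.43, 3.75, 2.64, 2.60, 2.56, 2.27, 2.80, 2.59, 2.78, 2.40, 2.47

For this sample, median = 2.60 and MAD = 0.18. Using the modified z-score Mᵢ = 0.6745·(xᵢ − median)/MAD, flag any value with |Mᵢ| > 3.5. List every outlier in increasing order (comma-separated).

3.75

|Mᵢ| > 3.5 ⇔ |xᵢ − 2.60| > 3.5·0.18/0.6745 = 0.93.
So outliers lie outside [1.67, 3.53].
3.75: M = 4.31 → outlier.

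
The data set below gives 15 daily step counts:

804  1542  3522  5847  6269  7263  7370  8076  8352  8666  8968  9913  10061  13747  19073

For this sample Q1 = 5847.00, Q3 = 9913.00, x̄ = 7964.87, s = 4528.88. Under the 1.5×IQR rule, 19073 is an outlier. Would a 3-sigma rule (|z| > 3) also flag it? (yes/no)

z = (19073 − 7964.87) / 4528.88 = 2.45.
|z| = 2.45 ≤ 3.

no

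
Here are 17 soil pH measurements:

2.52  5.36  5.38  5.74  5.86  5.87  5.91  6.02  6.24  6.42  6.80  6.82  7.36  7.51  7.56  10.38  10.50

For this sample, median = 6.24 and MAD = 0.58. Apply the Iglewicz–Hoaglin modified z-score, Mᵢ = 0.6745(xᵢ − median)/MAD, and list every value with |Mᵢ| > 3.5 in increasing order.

2.52, 10.38, 10.50

|Mᵢ| > 3.5 ⇔ |xᵢ − 6.24| > 3.5·0.58/0.6745 = 3.01.
So outliers lie outside [3.23, 9.25].
2.52: M = -4.33 → outlier.
10.38: M = 4.81 → outlier.
10.50: M = 4.95 → outlier.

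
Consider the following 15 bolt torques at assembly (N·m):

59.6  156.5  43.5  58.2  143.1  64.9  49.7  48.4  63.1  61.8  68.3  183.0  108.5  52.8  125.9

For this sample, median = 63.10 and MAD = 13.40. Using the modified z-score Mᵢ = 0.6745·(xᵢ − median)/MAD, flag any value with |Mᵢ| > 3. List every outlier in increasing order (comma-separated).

|Mᵢ| > 3 ⇔ |xᵢ − 63.10| > 3·13.40/0.6745 = 59.60.
So outliers lie outside [3.50, 122.70].
125.9: M = 3.16 → outlier.
143.1: M = 4.03 → outlier.
156.5: M = 4.70 → outlier.
183.0: M = 6.04 → outlier.

125.9, 143.1, 156.5, 183.0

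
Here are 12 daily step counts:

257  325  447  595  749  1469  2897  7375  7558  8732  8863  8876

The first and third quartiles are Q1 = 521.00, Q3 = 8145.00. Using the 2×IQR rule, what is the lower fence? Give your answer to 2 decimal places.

IQR = Q3 − Q1 = 8145.00 − 521.00 = 7624.00.
Lower fence = Q1 − 2·IQR = 521.00 − 15248.00 = -14727.00.
Upper fence = Q3 + 2·IQR = 8145.00 + 15248.00 = 23393.00.

-14727.00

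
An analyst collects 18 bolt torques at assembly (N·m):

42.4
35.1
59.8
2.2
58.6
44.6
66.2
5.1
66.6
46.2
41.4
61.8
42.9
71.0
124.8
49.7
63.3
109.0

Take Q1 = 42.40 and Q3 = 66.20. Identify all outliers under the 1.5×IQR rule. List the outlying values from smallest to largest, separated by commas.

IQR = Q3 − Q1 = 66.20 − 42.40 = 23.80.
Lower fence = Q1 − 1.5·IQR = 42.40 − 35.70 = 6.70.
Upper fence = Q3 + 1.5·IQR = 66.20 + 35.70 = 101.90.
2.2 < 6.70 → outlier.
5.1 < 6.70 → outlier.
109.0 > 101.90 → outlier.
124.8 > 101.90 → outlier.
All remaining values lie within [6.70, 101.90].

2.2, 5.1, 109.0, 124.8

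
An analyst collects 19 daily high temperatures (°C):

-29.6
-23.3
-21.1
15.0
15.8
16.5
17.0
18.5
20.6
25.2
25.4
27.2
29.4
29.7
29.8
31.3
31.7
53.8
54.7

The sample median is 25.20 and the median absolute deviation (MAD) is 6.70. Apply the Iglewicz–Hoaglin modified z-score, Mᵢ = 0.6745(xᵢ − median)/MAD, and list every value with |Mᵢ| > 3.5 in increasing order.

|Mᵢ| > 3.5 ⇔ |xᵢ − 25.20| > 3.5·6.70/0.6745 = 34.77.
So outliers lie outside [-9.57, 59.97].
-29.6: M = -5.52 → outlier.
-23.3: M = -4.88 → outlier.
-21.1: M = -4.66 → outlier.

-29.6, -23.3, -21.1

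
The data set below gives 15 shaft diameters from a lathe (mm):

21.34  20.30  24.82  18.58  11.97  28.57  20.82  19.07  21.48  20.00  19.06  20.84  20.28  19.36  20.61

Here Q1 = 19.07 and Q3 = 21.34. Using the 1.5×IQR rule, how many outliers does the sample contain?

3

IQR = 2.27; fences at 19.07 − 3.405 = 15.665 and 21.34 + 3.405 = 24.745.
Outside the cutoffs: 11.97, 24.82, 28.57.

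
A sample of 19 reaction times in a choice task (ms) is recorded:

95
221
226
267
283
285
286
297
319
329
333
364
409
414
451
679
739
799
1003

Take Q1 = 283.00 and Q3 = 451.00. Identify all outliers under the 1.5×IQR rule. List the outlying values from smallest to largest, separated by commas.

IQR = Q3 − Q1 = 451.00 − 283.00 = 168.00.
Lower fence = Q1 − 1.5·IQR = 283.00 − 252.00 = 31.00.
Upper fence = Q3 + 1.5·IQR = 451.00 + 252.00 = 703.00.
739 > 703.00 → outlier.
799 > 703.00 → outlier.
1003 > 703.00 → outlier.
All remaining values lie within [31.00, 703.00].

739, 799, 1003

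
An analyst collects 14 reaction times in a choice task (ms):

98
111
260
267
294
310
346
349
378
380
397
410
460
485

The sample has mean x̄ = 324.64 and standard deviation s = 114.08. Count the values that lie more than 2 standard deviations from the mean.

Cutoffs: x̄ ± 2s = [96.48, 552.80].
Every value lies within the cutoffs.

0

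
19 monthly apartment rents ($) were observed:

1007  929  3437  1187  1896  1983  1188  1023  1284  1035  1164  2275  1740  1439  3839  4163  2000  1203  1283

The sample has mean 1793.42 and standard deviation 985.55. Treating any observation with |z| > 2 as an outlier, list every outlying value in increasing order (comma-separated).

3839, 4163

Cutoffs at x̄ ± 2s: 1793.42 ± 2·985.55 = [-177.68, 3764.52].
3839: z = 2.08, |z| > 2 → outlier.
4163: z = 2.40, |z| > 2 → outlier.
Every other value lies within [-177.68, 3764.52].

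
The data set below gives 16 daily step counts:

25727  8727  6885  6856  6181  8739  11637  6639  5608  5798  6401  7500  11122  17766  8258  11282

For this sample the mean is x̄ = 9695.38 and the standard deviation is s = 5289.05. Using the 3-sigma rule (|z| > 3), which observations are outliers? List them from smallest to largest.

Cutoffs at x̄ ± 3s: 9695.38 ± 3·5289.05 = [-6171.77, 25562.53].
25727: z = 3.03, |z| > 3 → outlier.
Every other value lies within [-6171.77, 25562.53].

25727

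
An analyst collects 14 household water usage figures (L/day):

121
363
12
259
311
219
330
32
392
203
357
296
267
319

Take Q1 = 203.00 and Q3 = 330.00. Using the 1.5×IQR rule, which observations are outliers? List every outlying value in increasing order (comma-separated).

IQR = Q3 − Q1 = 330.00 − 203.00 = 127.00.
Lower fence = Q1 − 1.5·IQR = 203.00 − 190.50 = 12.50.
Upper fence = Q3 + 1.5·IQR = 330.00 + 190.50 = 520.50.
12 < 12.50 → outlier.
All remaining values lie within [12.50, 520.50].

12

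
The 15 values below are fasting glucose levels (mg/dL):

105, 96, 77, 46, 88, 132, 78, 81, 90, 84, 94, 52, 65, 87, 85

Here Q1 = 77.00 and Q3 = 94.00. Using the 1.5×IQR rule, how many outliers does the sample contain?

IQR = 17.00; fences at 77.00 − 25.50 = 51.50 and 94.00 + 25.50 = 119.50.
Outside the cutoffs: 46, 132.

2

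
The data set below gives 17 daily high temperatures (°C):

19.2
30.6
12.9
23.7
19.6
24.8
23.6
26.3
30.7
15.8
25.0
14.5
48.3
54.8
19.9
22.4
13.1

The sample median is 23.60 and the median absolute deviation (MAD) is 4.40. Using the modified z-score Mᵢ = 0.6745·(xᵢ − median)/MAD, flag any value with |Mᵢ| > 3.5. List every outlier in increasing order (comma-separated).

|Mᵢ| > 3.5 ⇔ |xᵢ − 23.60| > 3.5·4.40/0.6745 = 22.83.
So outliers lie outside [0.77, 46.43].
48.3: M = 3.79 → outlier.
54.8: M = 4.78 → outlier.

48.3, 54.8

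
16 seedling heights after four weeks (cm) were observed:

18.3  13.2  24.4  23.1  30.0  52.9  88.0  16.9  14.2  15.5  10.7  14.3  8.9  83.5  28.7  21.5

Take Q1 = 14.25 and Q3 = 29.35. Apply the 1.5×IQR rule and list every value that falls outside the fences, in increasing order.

IQR = Q3 − Q1 = 29.35 − 14.25 = 15.10.
Lower fence = Q1 − 1.5·IQR = 14.25 − 22.65 = -8.40.
Upper fence = Q3 + 1.5·IQR = 29.35 + 22.65 = 52.00.
52.9 > 52.00 → outlier.
83.5 > 52.00 → outlier.
88.0 > 52.00 → outlier.
All remaining values lie within [-8.40, 52.00].

52.9, 83.5, 88.0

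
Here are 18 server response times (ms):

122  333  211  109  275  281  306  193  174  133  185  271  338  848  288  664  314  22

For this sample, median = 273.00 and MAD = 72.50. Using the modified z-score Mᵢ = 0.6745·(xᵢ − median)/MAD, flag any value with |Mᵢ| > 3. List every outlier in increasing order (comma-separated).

664, 848

|Mᵢ| > 3 ⇔ |xᵢ − 273.00| > 3·72.50/0.6745 = 322.46.
So outliers lie outside [-49.46, 595.46].
664: M = 3.64 → outlier.
848: M = 5.35 → outlier.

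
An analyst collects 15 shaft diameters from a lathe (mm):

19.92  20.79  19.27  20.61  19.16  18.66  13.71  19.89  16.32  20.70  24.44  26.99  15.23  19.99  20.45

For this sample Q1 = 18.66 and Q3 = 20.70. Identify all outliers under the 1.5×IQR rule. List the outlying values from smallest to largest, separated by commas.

13.71, 15.23, 24.44, 26.99

IQR = Q3 − Q1 = 20.70 − 18.66 = 2.04.
Lower fence = Q1 − 1.5·IQR = 18.66 − 3.06 = 15.60.
Upper fence = Q3 + 1.5·IQR = 20.70 + 3.06 = 23.76.
13.71 < 15.60 → outlier.
15.23 < 15.60 → outlier.
24.44 > 23.76 → outlier.
26.99 > 23.76 → outlier.
All remaining values lie within [15.60, 23.76].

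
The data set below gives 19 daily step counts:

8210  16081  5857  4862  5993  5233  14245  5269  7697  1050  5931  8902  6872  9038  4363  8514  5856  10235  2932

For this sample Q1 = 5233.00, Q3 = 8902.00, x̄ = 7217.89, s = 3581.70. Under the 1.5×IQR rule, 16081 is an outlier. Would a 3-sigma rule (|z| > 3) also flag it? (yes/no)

no

z = (16081 − 7217.89) / 3581.70 = 2.47.
|z| = 2.47 ≤ 3.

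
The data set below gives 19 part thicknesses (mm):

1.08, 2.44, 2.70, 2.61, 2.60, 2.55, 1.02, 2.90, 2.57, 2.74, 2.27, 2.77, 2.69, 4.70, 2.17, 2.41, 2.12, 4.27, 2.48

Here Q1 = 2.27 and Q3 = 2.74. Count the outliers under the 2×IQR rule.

4

IQR = 0.47; fences at 2.27 − 0.94 = 1.33 and 2.74 + 0.94 = 3.68.
Outside the cutoffs: 1.02, 1.08, 4.27, 4.70.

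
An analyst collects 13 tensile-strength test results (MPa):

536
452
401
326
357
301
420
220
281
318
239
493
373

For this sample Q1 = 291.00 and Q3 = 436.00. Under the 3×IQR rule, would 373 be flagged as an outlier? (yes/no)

no

IQR = Q3 − Q1 = 436.00 − 291.00 = 145.00.
Lower fence = Q1 − 3·IQR = 291.00 − 435.00 = -144.00.
Upper fence = Q3 + 3·IQR = 436.00 + 435.00 = 871.00.
373 lies within [-144.00, 871.00].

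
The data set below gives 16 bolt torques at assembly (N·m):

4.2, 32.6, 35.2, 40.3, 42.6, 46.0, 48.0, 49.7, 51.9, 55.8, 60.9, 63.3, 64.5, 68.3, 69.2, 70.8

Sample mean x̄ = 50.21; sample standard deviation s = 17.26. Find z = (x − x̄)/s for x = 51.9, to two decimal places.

z = (51.9 − 50.21) / 17.26 = 0.10.

0.10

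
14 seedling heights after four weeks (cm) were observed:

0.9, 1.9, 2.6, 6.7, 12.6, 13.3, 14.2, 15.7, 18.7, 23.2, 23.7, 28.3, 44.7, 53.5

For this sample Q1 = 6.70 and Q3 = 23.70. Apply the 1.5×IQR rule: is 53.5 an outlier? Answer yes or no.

yes

IQR = Q3 − Q1 = 23.70 − 6.70 = 17.00.
Lower fence = Q1 − 1.5·IQR = 6.70 − 25.50 = -18.80.
Upper fence = Q3 + 1.5·IQR = 23.70 + 25.50 = 49.20.
53.5 lies above the upper fence.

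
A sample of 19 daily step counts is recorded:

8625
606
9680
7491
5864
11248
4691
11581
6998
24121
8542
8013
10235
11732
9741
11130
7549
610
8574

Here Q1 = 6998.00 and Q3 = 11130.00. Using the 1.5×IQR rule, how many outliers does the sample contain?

IQR = 4132.00; fences at 6998.00 − 6198.00 = 800.00 and 11130.00 + 6198.00 = 17328.00.
Outside the cutoffs: 606, 610, 24121.

3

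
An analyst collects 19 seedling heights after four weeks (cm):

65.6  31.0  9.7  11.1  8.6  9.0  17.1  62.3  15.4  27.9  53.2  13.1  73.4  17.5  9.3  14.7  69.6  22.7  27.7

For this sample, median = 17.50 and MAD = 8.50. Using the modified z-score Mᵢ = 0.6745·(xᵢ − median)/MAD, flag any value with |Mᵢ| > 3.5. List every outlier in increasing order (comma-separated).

|Mᵢ| > 3.5 ⇔ |xᵢ − 17.50| > 3.5·8.50/0.6745 = 44.11.
So outliers lie outside [-26.61, 61.61].
62.3: M = 3.56 → outlier.
65.6: M = 3.82 → outlier.
69.6: M = 4.13 → outlier.
73.4: M = 4.44 → outlier.

62.3, 65.6, 69.6, 73.4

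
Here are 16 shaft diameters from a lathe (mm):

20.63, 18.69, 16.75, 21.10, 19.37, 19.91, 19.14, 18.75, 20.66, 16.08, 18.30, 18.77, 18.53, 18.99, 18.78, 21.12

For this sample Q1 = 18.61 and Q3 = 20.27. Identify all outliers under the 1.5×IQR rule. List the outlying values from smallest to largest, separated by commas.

IQR = Q3 − Q1 = 20.27 − 18.61 = 1.66.
Lower fence = Q1 − 1.5·IQR = 18.61 − 2.49 = 16.12.
Upper fence = Q3 + 1.5·IQR = 20.27 + 2.49 = 22.76.
16.08 < 16.12 → outlier.
All remaining values lie within [16.12, 22.76].

16.08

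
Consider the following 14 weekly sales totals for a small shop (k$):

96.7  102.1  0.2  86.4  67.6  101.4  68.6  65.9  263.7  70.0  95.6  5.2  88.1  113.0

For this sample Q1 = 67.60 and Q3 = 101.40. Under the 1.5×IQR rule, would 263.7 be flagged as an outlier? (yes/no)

IQR = Q3 − Q1 = 101.40 − 67.60 = 33.80.
Lower fence = Q1 − 1.5·IQR = 67.60 − 50.70 = 16.90.
Upper fence = Q3 + 1.5·IQR = 101.40 + 50.70 = 152.10.
263.7 lies above the upper fence.

yes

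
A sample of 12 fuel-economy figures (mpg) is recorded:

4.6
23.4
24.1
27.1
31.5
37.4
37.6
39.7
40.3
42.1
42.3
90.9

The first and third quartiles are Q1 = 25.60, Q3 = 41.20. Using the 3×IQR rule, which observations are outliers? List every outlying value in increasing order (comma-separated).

IQR = Q3 − Q1 = 41.20 − 25.60 = 15.60.
Lower fence = Q1 − 3·IQR = 25.60 − 46.80 = -21.20.
Upper fence = Q3 + 3·IQR = 41.20 + 46.80 = 88.00.
90.9 > 88.00 → outlier.
All remaining values lie within [-21.20, 88.00].

90.9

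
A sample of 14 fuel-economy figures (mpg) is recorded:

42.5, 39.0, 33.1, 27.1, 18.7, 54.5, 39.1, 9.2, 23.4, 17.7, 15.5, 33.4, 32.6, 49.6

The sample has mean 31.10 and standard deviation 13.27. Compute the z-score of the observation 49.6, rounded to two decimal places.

z = (49.6 − 31.10) / 13.27 = 1.39.

1.39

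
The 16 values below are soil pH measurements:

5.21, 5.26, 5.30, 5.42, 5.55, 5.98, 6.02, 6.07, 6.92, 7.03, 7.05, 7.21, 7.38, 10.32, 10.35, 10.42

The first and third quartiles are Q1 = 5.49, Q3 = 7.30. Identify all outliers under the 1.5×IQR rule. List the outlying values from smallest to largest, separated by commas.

IQR = Q3 − Q1 = 7.30 − 5.49 = 1.81.
Lower fence = Q1 − 1.5·IQR = 5.49 − 2.715 = 2.775.
Upper fence = Q3 + 1.5·IQR = 7.30 + 2.715 = 10.015.
10.32 > 10.015 → outlier.
10.35 > 10.015 → outlier.
10.42 > 10.015 → outlier.
All remaining values lie within [2.775, 10.015].

10.32, 10.35, 10.42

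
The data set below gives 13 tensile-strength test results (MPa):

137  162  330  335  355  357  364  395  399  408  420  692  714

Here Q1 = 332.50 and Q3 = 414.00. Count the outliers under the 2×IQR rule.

IQR = 81.50; fences at 332.50 − 163.00 = 169.50 and 414.00 + 163.00 = 577.00.
Outside the cutoffs: 137, 162, 692, 714.

4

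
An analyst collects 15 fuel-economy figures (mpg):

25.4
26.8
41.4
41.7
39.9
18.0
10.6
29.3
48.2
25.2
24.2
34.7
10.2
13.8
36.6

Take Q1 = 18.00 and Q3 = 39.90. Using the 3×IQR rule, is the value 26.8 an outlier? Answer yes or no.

no

IQR = Q3 − Q1 = 39.90 − 18.00 = 21.90.
Lower fence = Q1 − 3·IQR = 18.00 − 65.70 = -47.70.
Upper fence = Q3 + 3·IQR = 39.90 + 65.70 = 105.60.
26.8 lies within [-47.70, 105.60].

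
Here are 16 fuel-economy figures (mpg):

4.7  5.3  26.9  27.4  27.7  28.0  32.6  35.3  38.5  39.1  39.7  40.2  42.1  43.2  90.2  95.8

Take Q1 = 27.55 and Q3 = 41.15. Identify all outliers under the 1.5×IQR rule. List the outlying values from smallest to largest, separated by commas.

IQR = Q3 − Q1 = 41.15 − 27.55 = 13.60.
Lower fence = Q1 − 1.5·IQR = 27.55 − 20.40 = 7.15.
Upper fence = Q3 + 1.5·IQR = 41.15 + 20.40 = 61.55.
4.7 < 7.15 → outlier.
5.3 < 7.15 → outlier.
90.2 > 61.55 → outlier.
95.8 > 61.55 → outlier.
All remaining values lie within [7.15, 61.55].

4.7, 5.3, 90.2, 95.8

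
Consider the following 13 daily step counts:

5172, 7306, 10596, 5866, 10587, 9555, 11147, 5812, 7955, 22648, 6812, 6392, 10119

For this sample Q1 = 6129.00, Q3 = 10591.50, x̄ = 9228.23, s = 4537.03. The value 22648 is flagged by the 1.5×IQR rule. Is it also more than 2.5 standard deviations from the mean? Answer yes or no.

yes

z = (22648 − 9228.23) / 4537.03 = 2.96.
|z| = 2.96 > 2.5.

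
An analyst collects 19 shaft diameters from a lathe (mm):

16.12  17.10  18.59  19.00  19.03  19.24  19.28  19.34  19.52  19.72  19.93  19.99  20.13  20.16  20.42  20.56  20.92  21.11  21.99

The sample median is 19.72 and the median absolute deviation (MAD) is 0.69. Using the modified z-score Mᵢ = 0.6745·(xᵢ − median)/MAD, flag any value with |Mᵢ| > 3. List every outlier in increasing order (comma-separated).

|Mᵢ| > 3 ⇔ |xᵢ − 19.72| > 3·0.69/0.6745 = 3.07.
So outliers lie outside [16.65, 22.79].
16.12: M = -3.52 → outlier.

16.12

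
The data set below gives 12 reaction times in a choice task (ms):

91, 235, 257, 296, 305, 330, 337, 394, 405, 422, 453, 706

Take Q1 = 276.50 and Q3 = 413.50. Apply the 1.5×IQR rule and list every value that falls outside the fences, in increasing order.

706

IQR = Q3 − Q1 = 413.50 − 276.50 = 137.00.
Lower fence = Q1 − 1.5·IQR = 276.50 − 205.50 = 71.00.
Upper fence = Q3 + 1.5·IQR = 413.50 + 205.50 = 619.00.
706 > 619.00 → outlier.
All remaining values lie within [71.00, 619.00].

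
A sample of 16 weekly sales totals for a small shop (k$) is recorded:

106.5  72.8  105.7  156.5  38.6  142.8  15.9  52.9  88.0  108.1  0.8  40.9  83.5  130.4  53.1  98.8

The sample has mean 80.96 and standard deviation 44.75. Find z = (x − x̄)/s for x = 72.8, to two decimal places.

z = (72.8 − 80.96) / 44.75 = -0.18.

-0.18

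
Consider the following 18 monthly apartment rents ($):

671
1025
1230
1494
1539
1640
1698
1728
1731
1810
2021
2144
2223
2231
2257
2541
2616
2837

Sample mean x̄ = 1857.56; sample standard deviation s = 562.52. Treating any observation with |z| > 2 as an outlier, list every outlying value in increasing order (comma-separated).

671

Cutoffs at x̄ ± 2s: 1857.56 ± 2·562.52 = [732.52, 2982.60].
671: z = -2.11, |z| > 2 → outlier.
Every other value lies within [732.52, 2982.60].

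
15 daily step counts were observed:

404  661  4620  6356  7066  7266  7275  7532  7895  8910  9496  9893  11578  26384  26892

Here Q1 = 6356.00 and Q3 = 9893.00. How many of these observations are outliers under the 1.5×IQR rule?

IQR = 3537.00; fences at 6356.00 − 5305.50 = 1050.50 and 9893.00 + 5305.50 = 15198.50.
Outside the cutoffs: 404, 661, 26384, 26892.

4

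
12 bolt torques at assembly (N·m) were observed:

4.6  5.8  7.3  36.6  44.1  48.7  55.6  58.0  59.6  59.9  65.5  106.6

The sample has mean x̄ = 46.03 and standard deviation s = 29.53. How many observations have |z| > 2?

1

Cutoffs: x̄ ± 2s = [-13.03, 105.09].
Outside the cutoffs: 106.6.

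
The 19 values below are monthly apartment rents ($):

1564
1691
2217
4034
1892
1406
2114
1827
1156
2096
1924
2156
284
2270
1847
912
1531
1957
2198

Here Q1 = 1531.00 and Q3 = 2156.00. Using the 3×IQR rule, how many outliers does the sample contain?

IQR = 625.00; fences at 1531.00 − 1875.00 = -344.00 and 2156.00 + 1875.00 = 4031.00.
Outside the cutoffs: 4034.

1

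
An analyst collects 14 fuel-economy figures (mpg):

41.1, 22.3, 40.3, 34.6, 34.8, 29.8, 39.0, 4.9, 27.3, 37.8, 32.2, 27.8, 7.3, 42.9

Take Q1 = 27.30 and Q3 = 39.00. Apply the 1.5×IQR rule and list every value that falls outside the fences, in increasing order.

IQR = Q3 − Q1 = 39.00 − 27.30 = 11.70.
Lower fence = Q1 − 1.5·IQR = 27.30 − 17.55 = 9.75.
Upper fence = Q3 + 1.5·IQR = 39.00 + 17.55 = 56.55.
4.9 < 9.75 → outlier.
7.3 < 9.75 → outlier.
All remaining values lie within [9.75, 56.55].

4.9, 7.3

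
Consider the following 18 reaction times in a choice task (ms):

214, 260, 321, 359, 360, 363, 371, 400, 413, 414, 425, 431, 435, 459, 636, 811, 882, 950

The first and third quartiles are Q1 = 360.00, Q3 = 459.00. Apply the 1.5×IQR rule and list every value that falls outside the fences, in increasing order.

IQR = Q3 − Q1 = 459.00 − 360.00 = 99.00.
Lower fence = Q1 − 1.5·IQR = 360.00 − 148.50 = 211.50.
Upper fence = Q3 + 1.5·IQR = 459.00 + 148.50 = 607.50.
636 > 607.50 → outlier.
811 > 607.50 → outlier.
882 > 607.50 → outlier.
950 > 607.50 → outlier.
All remaining values lie within [211.50, 607.50].

636, 811, 882, 950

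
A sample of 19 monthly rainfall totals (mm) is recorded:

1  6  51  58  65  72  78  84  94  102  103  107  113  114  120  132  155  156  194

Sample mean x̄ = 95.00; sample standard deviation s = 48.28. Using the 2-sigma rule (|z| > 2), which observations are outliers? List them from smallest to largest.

194

Cutoffs at x̄ ± 2s: 95.00 ± 2·48.28 = [-1.56, 191.56].
194: z = 2.05, |z| > 2 → outlier.
Every other value lies within [-1.56, 191.56].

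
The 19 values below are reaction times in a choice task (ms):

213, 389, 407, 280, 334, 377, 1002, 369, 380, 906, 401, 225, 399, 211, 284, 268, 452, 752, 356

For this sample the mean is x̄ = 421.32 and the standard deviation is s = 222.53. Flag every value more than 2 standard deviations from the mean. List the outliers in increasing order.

906, 1002

Cutoffs at x̄ ± 2s: 421.32 ± 2·222.53 = [-23.74, 866.38].
906: z = 2.18, |z| > 2 → outlier.
1002: z = 2.61, |z| > 2 → outlier.
Every other value lies within [-23.74, 866.38].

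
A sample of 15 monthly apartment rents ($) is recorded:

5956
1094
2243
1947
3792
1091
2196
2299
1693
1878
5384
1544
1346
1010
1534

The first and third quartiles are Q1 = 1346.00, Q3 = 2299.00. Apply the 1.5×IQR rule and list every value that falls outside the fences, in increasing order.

IQR = Q3 − Q1 = 2299.00 − 1346.00 = 953.00.
Lower fence = Q1 − 1.5·IQR = 1346.00 − 1429.50 = -83.50.
Upper fence = Q3 + 1.5·IQR = 2299.00 + 1429.50 = 3728.50.
3792 > 3728.50 → outlier.
5384 > 3728.50 → outlier.
5956 > 3728.50 → outlier.
All remaining values lie within [-83.50, 3728.50].

3792, 5384, 5956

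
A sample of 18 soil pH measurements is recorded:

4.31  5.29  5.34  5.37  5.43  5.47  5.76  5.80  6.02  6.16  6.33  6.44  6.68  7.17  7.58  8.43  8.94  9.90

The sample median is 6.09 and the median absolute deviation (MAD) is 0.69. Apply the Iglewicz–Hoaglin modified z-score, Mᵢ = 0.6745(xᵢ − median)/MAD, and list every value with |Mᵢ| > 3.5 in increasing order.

|Mᵢ| > 3.5 ⇔ |xᵢ − 6.09| > 3.5·0.69/0.6745 = 3.58.
So outliers lie outside [2.51, 9.67].
9.90: M = 3.72 → outlier.

9.90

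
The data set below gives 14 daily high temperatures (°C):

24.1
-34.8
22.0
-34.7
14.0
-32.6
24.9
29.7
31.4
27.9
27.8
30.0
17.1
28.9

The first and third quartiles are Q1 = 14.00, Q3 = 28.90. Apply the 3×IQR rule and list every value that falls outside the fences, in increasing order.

-34.8, -34.7, -32.6

IQR = Q3 − Q1 = 28.90 − 14.00 = 14.90.
Lower fence = Q1 − 3·IQR = 14.00 − 44.70 = -30.70.
Upper fence = Q3 + 3·IQR = 28.90 + 44.70 = 73.60.
-34.8 < -30.70 → outlier.
-34.7 < -30.70 → outlier.
-32.6 < -30.70 → outlier.
All remaining values lie within [-30.70, 73.60].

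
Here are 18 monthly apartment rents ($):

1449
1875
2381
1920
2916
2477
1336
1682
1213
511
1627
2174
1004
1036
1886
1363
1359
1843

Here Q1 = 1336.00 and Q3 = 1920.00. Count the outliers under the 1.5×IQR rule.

1

IQR = 584.00; fences at 1336.00 − 876.00 = 460.00 and 1920.00 + 876.00 = 2796.00.
Outside the cutoffs: 2916.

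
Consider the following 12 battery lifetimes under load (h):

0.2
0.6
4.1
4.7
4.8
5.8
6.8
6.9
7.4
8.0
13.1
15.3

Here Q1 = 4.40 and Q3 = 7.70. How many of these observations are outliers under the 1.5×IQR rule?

IQR = 3.30; fences at 4.40 − 4.95 = -0.55 and 7.70 + 4.95 = 12.65.
Outside the cutoffs: 13.1, 15.3.

2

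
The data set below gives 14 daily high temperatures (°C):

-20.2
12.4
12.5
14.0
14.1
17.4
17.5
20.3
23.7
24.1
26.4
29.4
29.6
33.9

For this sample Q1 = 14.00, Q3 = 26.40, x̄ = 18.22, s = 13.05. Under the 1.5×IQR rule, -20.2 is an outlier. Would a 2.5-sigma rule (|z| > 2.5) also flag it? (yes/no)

yes

z = (-20.2 − 18.22) / 13.05 = -2.94.
|z| = 2.94 > 2.5.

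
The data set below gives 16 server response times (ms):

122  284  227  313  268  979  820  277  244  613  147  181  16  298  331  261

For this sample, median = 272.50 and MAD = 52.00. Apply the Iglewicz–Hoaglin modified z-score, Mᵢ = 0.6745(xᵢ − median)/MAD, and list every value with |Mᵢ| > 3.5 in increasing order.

613, 820, 979

|Mᵢ| > 3.5 ⇔ |xᵢ − 272.50| > 3.5·52.00/0.6745 = 269.83.
So outliers lie outside [2.67, 542.33].
613: M = 4.42 → outlier.
820: M = 7.10 → outlier.
979: M = 9.16 → outlier.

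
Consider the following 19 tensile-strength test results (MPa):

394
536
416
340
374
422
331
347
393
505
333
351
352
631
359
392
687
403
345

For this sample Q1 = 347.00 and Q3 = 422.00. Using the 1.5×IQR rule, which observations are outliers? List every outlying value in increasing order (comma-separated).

536, 631, 687

IQR = Q3 − Q1 = 422.00 − 347.00 = 75.00.
Lower fence = Q1 − 1.5·IQR = 347.00 − 112.50 = 234.50.
Upper fence = Q3 + 1.5·IQR = 422.00 + 112.50 = 534.50.
536 > 534.50 → outlier.
631 > 534.50 → outlier.
687 > 534.50 → outlier.
All remaining values lie within [234.50, 534.50].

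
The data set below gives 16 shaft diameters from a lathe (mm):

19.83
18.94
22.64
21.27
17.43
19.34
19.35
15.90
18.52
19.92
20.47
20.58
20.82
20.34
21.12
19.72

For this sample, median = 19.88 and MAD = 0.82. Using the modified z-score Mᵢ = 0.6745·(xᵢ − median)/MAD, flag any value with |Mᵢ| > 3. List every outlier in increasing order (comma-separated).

15.90

|Mᵢ| > 3 ⇔ |xᵢ − 19.88| > 3·0.82/0.6745 = 3.65.
So outliers lie outside [16.23, 23.53].
15.90: M = -3.27 → outlier.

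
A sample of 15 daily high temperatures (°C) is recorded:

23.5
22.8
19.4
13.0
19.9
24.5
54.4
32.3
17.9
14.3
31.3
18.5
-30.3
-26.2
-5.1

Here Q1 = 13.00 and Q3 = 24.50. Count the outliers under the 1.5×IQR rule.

IQR = 11.50; fences at 13.00 − 17.25 = -4.25 and 24.50 + 17.25 = 41.75.
Outside the cutoffs: -30.3, -26.2, -5.1, 54.4.

4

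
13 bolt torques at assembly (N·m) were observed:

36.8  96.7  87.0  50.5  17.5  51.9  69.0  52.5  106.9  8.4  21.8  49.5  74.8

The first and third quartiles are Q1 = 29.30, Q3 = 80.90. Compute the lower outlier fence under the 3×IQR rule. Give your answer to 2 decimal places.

-125.50

IQR = Q3 − Q1 = 80.90 − 29.30 = 51.60.
Lower fence = Q1 − 3·IQR = 29.30 − 154.80 = -125.50.
Upper fence = Q3 + 3·IQR = 80.90 + 154.80 = 235.70.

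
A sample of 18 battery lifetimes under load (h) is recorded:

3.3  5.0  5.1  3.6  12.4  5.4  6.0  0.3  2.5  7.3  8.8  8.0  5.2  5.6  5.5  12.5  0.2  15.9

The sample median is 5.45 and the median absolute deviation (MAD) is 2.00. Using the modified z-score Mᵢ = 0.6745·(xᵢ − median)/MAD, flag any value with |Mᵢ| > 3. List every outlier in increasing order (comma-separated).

15.9

|Mᵢ| > 3 ⇔ |xᵢ − 5.45| > 3·2.00/0.6745 = 8.90.
So outliers lie outside [-3.45, 14.35].
15.9: M = 3.52 → outlier.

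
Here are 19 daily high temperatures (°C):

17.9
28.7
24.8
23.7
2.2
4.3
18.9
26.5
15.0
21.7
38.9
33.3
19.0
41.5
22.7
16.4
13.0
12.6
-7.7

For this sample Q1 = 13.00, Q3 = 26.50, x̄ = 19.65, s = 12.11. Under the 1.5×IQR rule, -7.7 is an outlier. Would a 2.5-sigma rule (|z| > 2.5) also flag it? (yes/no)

no

z = (-7.7 − 19.65) / 12.11 = -2.26.
|z| = 2.26 ≤ 2.5.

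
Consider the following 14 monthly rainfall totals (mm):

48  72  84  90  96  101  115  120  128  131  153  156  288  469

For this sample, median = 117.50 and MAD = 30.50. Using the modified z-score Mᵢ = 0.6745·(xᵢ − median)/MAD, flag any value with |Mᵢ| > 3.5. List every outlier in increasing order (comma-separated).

|Mᵢ| > 3.5 ⇔ |xᵢ − 117.50| > 3.5·30.50/0.6745 = 158.27.
So outliers lie outside [-40.77, 275.77].
288: M = 3.77 → outlier.
469: M = 7.77 → outlier.

288, 469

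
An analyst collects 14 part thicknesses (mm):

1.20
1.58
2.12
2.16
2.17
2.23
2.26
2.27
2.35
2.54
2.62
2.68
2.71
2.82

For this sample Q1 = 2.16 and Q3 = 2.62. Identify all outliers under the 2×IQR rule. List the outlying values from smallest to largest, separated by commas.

1.20

IQR = Q3 − Q1 = 2.62 − 2.16 = 0.46.
Lower fence = Q1 − 2·IQR = 2.16 − 0.92 = 1.24.
Upper fence = Q3 + 2·IQR = 2.62 + 0.92 = 3.54.
1.20 < 1.24 → outlier.
All remaining values lie within [1.24, 3.54].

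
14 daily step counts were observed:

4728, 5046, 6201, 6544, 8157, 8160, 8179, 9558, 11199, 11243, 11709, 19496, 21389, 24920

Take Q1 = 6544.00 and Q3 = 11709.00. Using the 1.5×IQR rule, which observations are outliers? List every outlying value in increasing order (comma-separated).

IQR = Q3 − Q1 = 11709.00 − 6544.00 = 5165.00.
Lower fence = Q1 − 1.5·IQR = 6544.00 − 7747.50 = -1203.50.
Upper fence = Q3 + 1.5·IQR = 11709.00 + 7747.50 = 19456.50.
19496 > 19456.50 → outlier.
21389 > 19456.50 → outlier.
24920 > 19456.50 → outlier.
All remaining values lie within [-1203.50, 19456.50].

19496, 21389, 24920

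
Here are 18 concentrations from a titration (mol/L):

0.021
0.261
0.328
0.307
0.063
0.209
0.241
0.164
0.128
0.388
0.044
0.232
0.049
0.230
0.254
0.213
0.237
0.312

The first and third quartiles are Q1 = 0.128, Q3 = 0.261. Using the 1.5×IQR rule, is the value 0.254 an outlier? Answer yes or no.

no

IQR = Q3 − Q1 = 0.261 − 0.128 = 0.133.
Lower fence = Q1 − 1.5·IQR = 0.128 − 0.1995 = -0.0715.
Upper fence = Q3 + 1.5·IQR = 0.261 + 0.1995 = 0.4605.
0.254 lies within [-0.0715, 0.4605].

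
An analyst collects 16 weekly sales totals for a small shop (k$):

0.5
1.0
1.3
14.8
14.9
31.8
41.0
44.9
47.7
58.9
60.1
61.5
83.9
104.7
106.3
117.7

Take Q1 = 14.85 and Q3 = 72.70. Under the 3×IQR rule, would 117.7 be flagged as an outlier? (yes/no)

no

IQR = Q3 − Q1 = 72.70 − 14.85 = 57.85.
Lower fence = Q1 − 3·IQR = 14.85 − 173.55 = -158.70.
Upper fence = Q3 + 3·IQR = 72.70 + 173.55 = 246.25.
117.7 lies within [-158.70, 246.25].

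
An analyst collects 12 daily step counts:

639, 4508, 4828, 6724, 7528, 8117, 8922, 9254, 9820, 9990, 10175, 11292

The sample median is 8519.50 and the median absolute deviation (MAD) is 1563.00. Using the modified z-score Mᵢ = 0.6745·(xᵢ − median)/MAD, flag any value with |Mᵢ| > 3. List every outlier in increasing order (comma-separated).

|Mᵢ| > 3 ⇔ |xᵢ − 8519.50| > 3·1563.00/0.6745 = 6951.82.
So outliers lie outside [1567.68, 15471.32].
639: M = -3.40 → outlier.

639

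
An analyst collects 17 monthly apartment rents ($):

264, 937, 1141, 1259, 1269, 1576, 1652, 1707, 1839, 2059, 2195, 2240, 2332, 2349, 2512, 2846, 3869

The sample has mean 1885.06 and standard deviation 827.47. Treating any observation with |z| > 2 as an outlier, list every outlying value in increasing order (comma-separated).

3869

Cutoffs at x̄ ± 2s: 1885.06 ± 2·827.47 = [230.12, 3540.00].
3869: z = 2.40, |z| > 2 → outlier.
Every other value lies within [230.12, 3540.00].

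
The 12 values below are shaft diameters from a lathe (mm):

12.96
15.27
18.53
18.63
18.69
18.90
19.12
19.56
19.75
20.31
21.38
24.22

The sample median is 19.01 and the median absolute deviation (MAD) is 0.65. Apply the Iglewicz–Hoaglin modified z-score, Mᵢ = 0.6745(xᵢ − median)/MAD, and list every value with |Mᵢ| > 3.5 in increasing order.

|Mᵢ| > 3.5 ⇔ |xᵢ − 19.01| > 3.5·0.65/0.6745 = 3.37.
So outliers lie outside [15.64, 22.38].
12.96: M = -6.28 → outlier.
15.27: M = -3.88 → outlier.
24.22: M = 5.41 → outlier.

12.96, 15.27, 24.22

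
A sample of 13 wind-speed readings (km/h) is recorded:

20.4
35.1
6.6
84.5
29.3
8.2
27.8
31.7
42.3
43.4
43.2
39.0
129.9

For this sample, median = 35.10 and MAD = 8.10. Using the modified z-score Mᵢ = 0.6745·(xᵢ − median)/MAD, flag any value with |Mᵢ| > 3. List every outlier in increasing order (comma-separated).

84.5, 129.9

|Mᵢ| > 3 ⇔ |xᵢ − 35.10| > 3·8.10/0.6745 = 36.03.
So outliers lie outside [-0.93, 71.13].
84.5: M = 4.11 → outlier.
129.9: M = 7.89 → outlier.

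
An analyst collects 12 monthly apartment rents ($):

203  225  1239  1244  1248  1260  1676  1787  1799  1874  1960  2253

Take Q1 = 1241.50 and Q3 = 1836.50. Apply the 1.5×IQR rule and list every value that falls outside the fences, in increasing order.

IQR = Q3 − Q1 = 1836.50 − 1241.50 = 595.00.
Lower fence = Q1 − 1.5·IQR = 1241.50 − 892.50 = 349.00.
Upper fence = Q3 + 1.5·IQR = 1836.50 + 892.50 = 2729.00.
203 < 349.00 → outlier.
225 < 349.00 → outlier.
All remaining values lie within [349.00, 2729.00].

203, 225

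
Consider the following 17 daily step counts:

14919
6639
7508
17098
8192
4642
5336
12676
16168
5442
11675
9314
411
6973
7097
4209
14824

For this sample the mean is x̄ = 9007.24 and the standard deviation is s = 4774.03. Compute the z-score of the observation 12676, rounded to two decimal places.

0.77

z = (12676 − 9007.24) / 4774.03 = 0.77.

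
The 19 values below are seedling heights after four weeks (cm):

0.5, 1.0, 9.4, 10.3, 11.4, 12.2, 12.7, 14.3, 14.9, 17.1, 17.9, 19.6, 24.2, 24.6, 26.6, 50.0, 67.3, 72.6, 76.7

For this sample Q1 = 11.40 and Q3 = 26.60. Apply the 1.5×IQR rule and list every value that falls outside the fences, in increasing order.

50.0, 67.3, 72.6, 76.7

IQR = Q3 − Q1 = 26.60 − 11.40 = 15.20.
Lower fence = Q1 − 1.5·IQR = 11.40 − 22.80 = -11.40.
Upper fence = Q3 + 1.5·IQR = 26.60 + 22.80 = 49.40.
50.0 > 49.40 → outlier.
67.3 > 49.40 → outlier.
72.6 > 49.40 → outlier.
76.7 > 49.40 → outlier.
All remaining values lie within [-11.40, 49.40].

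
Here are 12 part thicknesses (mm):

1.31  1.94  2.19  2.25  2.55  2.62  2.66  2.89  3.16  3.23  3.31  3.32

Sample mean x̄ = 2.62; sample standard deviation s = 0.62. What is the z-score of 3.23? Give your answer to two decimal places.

z = (3.23 − 2.62) / 0.62 = 0.98.

0.98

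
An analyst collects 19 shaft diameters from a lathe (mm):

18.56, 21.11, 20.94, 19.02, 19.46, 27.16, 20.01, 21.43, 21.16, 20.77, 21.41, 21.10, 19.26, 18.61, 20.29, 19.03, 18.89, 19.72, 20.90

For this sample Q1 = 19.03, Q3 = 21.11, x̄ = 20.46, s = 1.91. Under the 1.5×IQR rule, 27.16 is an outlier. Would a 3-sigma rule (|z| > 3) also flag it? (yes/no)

z = (27.16 − 20.46) / 1.91 = 3.51.
|z| = 3.51 > 3.

yes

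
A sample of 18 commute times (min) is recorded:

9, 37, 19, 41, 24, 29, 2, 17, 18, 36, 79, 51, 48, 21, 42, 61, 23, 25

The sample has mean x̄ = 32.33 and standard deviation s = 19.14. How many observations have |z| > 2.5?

Cutoffs: x̄ ± 2.5s = [-15.52, 80.18].
Every value lies within the cutoffs.

0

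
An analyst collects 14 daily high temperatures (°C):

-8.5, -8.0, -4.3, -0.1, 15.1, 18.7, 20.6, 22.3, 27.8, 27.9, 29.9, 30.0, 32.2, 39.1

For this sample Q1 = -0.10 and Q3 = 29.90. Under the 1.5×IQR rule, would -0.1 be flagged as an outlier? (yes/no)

IQR = Q3 − Q1 = 29.90 − -0.10 = 30.00.
Lower fence = Q1 − 1.5·IQR = -0.10 − 45.00 = -45.10.
Upper fence = Q3 + 1.5·IQR = 29.90 + 45.00 = 74.90.
-0.1 lies within [-45.10, 74.90].

no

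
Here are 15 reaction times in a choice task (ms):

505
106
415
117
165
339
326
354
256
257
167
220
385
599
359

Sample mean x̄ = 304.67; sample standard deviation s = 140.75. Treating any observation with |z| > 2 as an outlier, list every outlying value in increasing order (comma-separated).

Cutoffs at x̄ ± 2s: 304.67 ± 2·140.75 = [23.17, 586.17].
599: z = 2.09, |z| > 2 → outlier.
Every other value lies within [23.17, 586.17].

599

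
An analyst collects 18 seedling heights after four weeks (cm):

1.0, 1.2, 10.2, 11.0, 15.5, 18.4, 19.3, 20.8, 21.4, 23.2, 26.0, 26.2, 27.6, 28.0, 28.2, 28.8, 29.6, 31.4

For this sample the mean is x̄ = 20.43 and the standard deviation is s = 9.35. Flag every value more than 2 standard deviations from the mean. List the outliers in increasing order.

Cutoffs at x̄ ± 2s: 20.43 ± 2·9.35 = [1.73, 39.13].
1.0: z = -2.08, |z| > 2 → outlier.
1.2: z = -2.06, |z| > 2 → outlier.
Every other value lies within [1.73, 39.13].

1.0, 1.2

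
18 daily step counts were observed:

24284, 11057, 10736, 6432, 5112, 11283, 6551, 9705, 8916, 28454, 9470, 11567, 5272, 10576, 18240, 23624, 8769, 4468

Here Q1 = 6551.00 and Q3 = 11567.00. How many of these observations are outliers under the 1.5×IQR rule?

IQR = 5016.00; fences at 6551.00 − 7524.00 = -973.00 and 11567.00 + 7524.00 = 19091.00.
Outside the cutoffs: 23624, 24284, 28454.

3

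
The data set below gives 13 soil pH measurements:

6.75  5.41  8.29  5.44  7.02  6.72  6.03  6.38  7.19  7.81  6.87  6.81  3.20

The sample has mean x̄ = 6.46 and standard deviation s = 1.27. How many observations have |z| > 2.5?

1

Cutoffs: x̄ ± 2.5s = [3.285, 9.635].
Outside the cutoffs: 3.20.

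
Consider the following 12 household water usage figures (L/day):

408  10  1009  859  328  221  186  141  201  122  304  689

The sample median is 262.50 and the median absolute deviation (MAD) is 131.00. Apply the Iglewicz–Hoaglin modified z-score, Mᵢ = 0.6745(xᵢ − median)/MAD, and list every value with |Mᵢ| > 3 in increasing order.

859, 1009

|Mᵢ| > 3 ⇔ |xᵢ − 262.50| > 3·131.00/0.6745 = 582.65.
So outliers lie outside [-320.15, 845.15].
859: M = 3.07 → outlier.
1009: M = 3.84 → outlier.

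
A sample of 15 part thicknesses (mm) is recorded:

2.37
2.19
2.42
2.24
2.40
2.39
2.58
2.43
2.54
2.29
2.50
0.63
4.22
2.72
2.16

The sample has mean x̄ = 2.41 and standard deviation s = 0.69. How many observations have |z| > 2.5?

Cutoffs: x̄ ± 2.5s = [0.685, 4.135].
Outside the cutoffs: 0.63, 4.22.

2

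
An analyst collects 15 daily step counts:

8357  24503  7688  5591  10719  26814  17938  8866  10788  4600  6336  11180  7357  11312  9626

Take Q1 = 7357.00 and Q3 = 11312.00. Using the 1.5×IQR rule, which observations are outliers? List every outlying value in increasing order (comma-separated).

IQR = Q3 − Q1 = 11312.00 − 7357.00 = 3955.00.
Lower fence = Q1 − 1.5·IQR = 7357.00 − 5932.50 = 1424.50.
Upper fence = Q3 + 1.5·IQR = 11312.00 + 5932.50 = 17244.50.
17938 > 17244.50 → outlier.
24503 > 17244.50 → outlier.
26814 > 17244.50 → outlier.
All remaining values lie within [1424.50, 17244.50].

17938, 24503, 26814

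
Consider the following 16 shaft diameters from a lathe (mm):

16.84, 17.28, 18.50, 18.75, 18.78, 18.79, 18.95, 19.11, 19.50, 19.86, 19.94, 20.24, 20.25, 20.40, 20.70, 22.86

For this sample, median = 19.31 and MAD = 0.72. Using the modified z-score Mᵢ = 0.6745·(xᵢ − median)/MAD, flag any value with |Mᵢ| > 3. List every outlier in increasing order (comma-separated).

|Mᵢ| > 3 ⇔ |xᵢ − 19.31| > 3·0.72/0.6745 = 3.20.
So outliers lie outside [16.11, 22.51].
22.86: M = 3.33 → outlier.

22.86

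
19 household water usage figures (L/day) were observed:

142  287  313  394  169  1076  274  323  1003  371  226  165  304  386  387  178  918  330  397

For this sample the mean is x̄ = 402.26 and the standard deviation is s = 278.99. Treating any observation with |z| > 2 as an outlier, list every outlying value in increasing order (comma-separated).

Cutoffs at x̄ ± 2s: 402.26 ± 2·278.99 = [-155.72, 960.24].
1003: z = 2.15, |z| > 2 → outlier.
1076: z = 2.41, |z| > 2 → outlier.
Every other value lies within [-155.72, 960.24].

1003, 1076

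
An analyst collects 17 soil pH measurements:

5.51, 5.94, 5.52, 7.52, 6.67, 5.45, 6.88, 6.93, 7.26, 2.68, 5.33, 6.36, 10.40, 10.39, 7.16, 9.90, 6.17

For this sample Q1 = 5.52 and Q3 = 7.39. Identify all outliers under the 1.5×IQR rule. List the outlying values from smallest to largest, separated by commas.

IQR = Q3 − Q1 = 7.39 − 5.52 = 1.87.
Lower fence = Q1 − 1.5·IQR = 5.52 − 2.805 = 2.715.
Upper fence = Q3 + 1.5·IQR = 7.39 + 2.805 = 10.195.
2.68 < 2.715 → outlier.
10.39 > 10.195 → outlier.
10.40 > 10.195 → outlier.
All remaining values lie within [2.715, 10.195].

2.68, 10.39, 10.40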